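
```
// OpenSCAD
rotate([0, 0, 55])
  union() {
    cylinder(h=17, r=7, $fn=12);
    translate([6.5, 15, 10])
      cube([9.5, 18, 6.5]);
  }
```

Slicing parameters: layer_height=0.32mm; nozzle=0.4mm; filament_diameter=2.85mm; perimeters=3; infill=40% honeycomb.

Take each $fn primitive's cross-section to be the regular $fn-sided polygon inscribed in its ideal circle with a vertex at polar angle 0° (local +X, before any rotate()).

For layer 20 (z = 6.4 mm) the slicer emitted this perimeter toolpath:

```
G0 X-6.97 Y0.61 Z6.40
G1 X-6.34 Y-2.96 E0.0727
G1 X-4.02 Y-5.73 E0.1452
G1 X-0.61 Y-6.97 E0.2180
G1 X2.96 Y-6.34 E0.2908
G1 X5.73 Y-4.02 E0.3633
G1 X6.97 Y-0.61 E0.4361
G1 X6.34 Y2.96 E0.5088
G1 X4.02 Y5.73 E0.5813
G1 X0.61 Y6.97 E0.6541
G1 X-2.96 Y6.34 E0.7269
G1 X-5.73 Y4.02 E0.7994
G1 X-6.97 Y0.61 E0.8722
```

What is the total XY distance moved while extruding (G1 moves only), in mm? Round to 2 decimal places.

43.47 mm

Sum the Euclidean lengths of each G1 segment: total = 43.47 mm.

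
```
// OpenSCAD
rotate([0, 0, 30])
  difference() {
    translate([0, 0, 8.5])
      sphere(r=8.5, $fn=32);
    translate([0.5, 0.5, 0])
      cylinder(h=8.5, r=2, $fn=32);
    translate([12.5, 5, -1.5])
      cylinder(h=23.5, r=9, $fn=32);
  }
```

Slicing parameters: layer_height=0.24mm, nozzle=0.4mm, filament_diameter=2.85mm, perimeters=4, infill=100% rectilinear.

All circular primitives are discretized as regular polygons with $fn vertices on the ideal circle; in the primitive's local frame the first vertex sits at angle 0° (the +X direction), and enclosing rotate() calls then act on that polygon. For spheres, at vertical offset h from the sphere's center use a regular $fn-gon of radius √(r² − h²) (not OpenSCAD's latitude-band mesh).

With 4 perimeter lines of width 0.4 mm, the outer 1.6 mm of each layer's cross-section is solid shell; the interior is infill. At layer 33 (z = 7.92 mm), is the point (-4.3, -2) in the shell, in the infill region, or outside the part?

At z = 7.92 mm: the r=8.5 sphere slices to a regular 32-gon of circumradius 8.480 (√(r²−h²) with h=0.58 from center); the r=2 cylinder at (0.5, 0.5) gives a regular 32-gon of circumradius 2 (constant along its height); the r=9 cylinder at (12.5, 5) gives a regular 32-gon of circumradius 9 (constant along its height); Subtracting the remaining from the first: starting from the r=8.5 sphere, the r=2 cylinder at (0.5, 0.5) lies wholly inside it (removes its full 12.49 mm² and its 12.55 mm outline becomes a hole wall); the r=9 cylinder at (12.5, 5) partially overlaps it — only the 29.93 mm² overlap (of its 252.84 mm²) is removed, clipping the outline — 1 connected region with 1 hole; (whole slice rotated 30° about Z — lengths, areas and connectivity unchanged). Overall, the cross-section is one region with 1 hole. Undo the 30° rotation: the query point maps to (-4.724, 0.418) in the un-rotated model frame. The nearest boundary edge runs (-1.46, 0.89)→(-1.50, 0.50); distance from the point to it = 3.22 mm. The point is inside the cross-section and 3.22 mm from the nearest boundary — more than the 1.6 mm shell width (4 × 0.4), so it's in the infill interior.

infill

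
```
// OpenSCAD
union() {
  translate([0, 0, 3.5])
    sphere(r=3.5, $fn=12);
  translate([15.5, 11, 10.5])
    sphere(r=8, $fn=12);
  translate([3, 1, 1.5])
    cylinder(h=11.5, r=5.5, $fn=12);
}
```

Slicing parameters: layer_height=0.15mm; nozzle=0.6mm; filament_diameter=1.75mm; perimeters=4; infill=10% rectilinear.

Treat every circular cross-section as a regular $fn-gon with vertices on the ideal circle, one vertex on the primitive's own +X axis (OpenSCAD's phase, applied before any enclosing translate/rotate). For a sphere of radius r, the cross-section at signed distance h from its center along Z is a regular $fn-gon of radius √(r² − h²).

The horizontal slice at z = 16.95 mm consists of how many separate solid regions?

1

At z = 16.95 mm: the sphere is not intersected at this z (|z−center|=13.450 > r=3.5); the r=8 sphere at (15.5, 11) slices to a regular 12-gon of circumradius 4.733 (√(r²−h²) with h=6.45 from center); the cylinder at (3, 1) is absent (z outside [1.5, 13]); Merging all regions: only the r=8 sphere at (15.5, 11) is present, so the union is just that shape — 1 connected region. The result has 1 disconnected region.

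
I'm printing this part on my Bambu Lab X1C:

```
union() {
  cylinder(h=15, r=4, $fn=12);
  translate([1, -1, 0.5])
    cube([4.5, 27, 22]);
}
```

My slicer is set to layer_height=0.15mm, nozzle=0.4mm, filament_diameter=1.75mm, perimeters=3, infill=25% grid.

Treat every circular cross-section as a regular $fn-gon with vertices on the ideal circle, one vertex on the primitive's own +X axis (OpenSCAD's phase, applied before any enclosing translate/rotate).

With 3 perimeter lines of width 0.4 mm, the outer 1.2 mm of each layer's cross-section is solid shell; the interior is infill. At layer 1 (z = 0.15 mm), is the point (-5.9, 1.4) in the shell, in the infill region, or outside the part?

At z = 0.15 mm: the cylinder: section is a regular 12-gon, circumradius r=4; the cube at (1, -1) is not intersected at this z (z outside [0.5, 22.5]); Taking the union: only the r=4 cylinder is present, so the union is just that shape — 1 connected region. Overall, the cross-section is a single solid region. The nearest boundary edge runs (-3.46, 2.00)→(-4.00, 0.00); distance from the point to it = 2.20 mm. The point is not inside any of the regions above, so it lies outside the cross-section (2.20 mm from the nearest boundary).

outside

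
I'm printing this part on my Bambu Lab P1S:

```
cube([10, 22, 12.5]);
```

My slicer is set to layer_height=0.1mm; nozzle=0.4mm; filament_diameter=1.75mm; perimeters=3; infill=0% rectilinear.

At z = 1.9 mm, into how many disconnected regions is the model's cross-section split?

At z = 1.9 mm: the 10×22 cube contributes its full rectangle. The result has 1 disconnected region.

1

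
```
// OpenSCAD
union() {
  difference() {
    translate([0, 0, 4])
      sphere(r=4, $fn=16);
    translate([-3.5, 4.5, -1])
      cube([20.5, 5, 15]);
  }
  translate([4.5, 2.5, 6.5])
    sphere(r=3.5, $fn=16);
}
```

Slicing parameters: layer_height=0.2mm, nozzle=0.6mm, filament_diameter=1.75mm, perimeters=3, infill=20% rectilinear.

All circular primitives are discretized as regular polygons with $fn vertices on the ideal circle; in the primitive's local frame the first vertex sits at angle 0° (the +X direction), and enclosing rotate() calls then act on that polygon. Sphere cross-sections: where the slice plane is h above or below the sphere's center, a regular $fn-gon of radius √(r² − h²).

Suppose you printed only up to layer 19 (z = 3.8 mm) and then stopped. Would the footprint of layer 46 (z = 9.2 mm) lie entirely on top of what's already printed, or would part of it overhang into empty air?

Compare the two slices. At z = 3.8: the sphere: section is a regular 16-gon, circumradius = √(r²−h²) = √(4²−0.2²) = 3.995 (area = (16/2)·3.995²·sin(360°/16) = 48.86 mm²); the cube at (-3.5, 4.5) (footprint 20.5×5) is included at this height (area 102.50 mm²); Taking the first minus the rest: starting from the r=4 sphere (48.86 mm²), the 20.5×5 cube at (-3.5, 4.5) misses the remaining region (no effect) — area = 48.86 mm²; the r=3.5 sphere at (4.5, 2.5) slices to a regular 16-gon of circumradius 2.227 (√(r²−h²) with h=2.7 from center) (area = (16/2)·2.227²·sin(360°/16) = 15.18 mm²); Combining (union): the regions partially overlap — summed areas 64.05 mm² minus the doubly-counted overlap 2.14 mm² gives 61.90 mm² — area = 61.90 mm². At z = 9.2: the sphere does not reach this height (|z−center|=5.200 > r=4); the cube at (-3.5, 4.5) is present — its section is the full 20.5×5 rectangle (area 102.50 mm²); Taking the first minus the rest: the first operand is absent here, so nothing remains; the r=3.5 sphere at (4.5, 2.5) slices to a regular 16-gon of circumradius 2.227 (√(r²−h²) with h=2.7 from center) (area = (16/2)·2.227²·sin(360°/16) = 15.18 mm²); Taking the union: only the r=3.5 sphere at (4.5, 2.5) is present, so the union is just that shape — area = 15.18 mm². Checking containment: the cross-section at z = 9.2 is a subset of the cross-section at z = 3.8.

entirely on top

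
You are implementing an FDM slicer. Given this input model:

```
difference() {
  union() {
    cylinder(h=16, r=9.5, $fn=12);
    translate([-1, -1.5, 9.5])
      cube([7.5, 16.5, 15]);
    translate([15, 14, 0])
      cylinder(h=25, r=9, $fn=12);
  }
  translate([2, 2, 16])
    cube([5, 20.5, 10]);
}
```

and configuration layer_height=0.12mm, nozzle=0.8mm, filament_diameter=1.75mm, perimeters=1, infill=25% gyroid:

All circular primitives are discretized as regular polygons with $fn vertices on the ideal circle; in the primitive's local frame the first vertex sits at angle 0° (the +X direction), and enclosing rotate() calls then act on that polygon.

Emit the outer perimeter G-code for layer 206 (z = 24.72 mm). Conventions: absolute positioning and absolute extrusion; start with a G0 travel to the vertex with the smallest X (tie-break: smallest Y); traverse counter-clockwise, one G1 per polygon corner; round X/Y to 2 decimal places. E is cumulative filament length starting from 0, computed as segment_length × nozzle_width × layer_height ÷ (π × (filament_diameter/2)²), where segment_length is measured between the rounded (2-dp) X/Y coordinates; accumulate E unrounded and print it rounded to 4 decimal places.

G0 X7.00 Y10.27 Z24.72
G1 X7.21 Y9.50 E0.0319
G1 X10.50 Y6.21 E0.2176
G1 X15.00 Y5.00 E0.4035
G1 X19.50 Y6.21 E0.5895
G1 X22.79 Y9.50 E0.7752
G1 X24.00 Y14.00 E0.9612
G1 X22.79 Y18.50 E1.1472
G1 X19.50 Y21.79 E1.3329
G1 X15.00 Y23.00 E1.5189
G1 X10.50 Y21.79 E1.7049
G1 X7.21 Y18.50 E1.8906
G1 X7.00 Y17.73 E1.9224
G1 X7.00 Y10.27 E2.2202

At z = 24.72 mm: the cylinder is not intersected at this z (z outside [0, 16]); the cube at (-1, -1.5) is absent (z outside [9.5, 24.5]); the r=9 cylinder at (15, 14) contributes a regular 12-gon of circumradius 9; Combining (union): only the r=9 cylinder at (15, 14) is present, so the union is just that shape — 1 connected region; the cube at (2, 2) is present — its section is the full 5×20.5 rectangle; Subtracting the remaining from the first: starting from the result so far, the 5×20.5 cube at (2, 2) partially overlaps it — only the 3.73 mm² overlap (of its 102.50 mm²) is removed, clipping the outline — 1 connected region. The outline is a single polygon with 13 vertices. Extrusion per mm of travel: 0.8 × 0.12 / (π × 0.875²) = 0.039912. Accumulating E over each segment gives final E = 2.2202.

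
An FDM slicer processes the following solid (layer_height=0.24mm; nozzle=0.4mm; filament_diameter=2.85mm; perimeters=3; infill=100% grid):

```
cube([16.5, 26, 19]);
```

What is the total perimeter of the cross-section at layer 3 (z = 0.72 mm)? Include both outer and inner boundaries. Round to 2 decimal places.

85.00 mm

At z = 0.72 mm: the 16.5×26 cube contributes its full rectangle (perimeter 85.00 mm). Overall, the cross-section is a single solid region. Total boundary length (outer) = 85.00 mm.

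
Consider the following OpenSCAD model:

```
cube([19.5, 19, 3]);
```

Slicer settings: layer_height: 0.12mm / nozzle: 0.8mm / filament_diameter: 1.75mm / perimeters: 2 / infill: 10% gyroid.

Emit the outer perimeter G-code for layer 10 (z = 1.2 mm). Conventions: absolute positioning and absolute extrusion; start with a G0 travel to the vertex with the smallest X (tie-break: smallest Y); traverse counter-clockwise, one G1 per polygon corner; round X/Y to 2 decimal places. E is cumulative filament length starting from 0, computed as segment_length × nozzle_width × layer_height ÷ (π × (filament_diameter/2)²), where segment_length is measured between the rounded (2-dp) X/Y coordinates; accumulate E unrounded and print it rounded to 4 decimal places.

G0 X0.00 Y0.00 Z1.20
G1 X19.50 Y0.00 E0.7783
G1 X19.50 Y19.00 E1.5366
G1 X0.00 Y19.00 E2.3149
G1 X0.00 Y0.00 E3.0732

At z = 1.2 mm: the 19.5×19 cube contributes its full rectangle. The outline is a single polygon with 4 vertices. Extrusion per mm of travel: 0.8 × 0.12 / (π × 0.875²) = 0.039912. Accumulating E over each segment gives final E = 3.0732.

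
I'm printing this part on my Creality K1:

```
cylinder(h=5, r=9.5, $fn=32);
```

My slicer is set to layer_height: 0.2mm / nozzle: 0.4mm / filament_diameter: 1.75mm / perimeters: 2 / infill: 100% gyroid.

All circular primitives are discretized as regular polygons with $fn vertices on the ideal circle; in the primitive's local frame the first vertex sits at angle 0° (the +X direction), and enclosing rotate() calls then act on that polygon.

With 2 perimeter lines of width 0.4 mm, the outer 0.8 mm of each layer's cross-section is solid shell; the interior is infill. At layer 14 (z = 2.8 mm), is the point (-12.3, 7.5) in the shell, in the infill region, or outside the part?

outside

At z = 2.8 mm: the cylinder: section is a regular 32-gon, circumradius r=9.5. Overall, the cross-section is a single solid region. The nearest boundary edge runs (-7.90, 5.28)→(-8.78, 3.64); distance from the point to it = 4.93 mm. The point is not inside any of the regions above, so it lies outside the cross-section (4.93 mm from the nearest boundary).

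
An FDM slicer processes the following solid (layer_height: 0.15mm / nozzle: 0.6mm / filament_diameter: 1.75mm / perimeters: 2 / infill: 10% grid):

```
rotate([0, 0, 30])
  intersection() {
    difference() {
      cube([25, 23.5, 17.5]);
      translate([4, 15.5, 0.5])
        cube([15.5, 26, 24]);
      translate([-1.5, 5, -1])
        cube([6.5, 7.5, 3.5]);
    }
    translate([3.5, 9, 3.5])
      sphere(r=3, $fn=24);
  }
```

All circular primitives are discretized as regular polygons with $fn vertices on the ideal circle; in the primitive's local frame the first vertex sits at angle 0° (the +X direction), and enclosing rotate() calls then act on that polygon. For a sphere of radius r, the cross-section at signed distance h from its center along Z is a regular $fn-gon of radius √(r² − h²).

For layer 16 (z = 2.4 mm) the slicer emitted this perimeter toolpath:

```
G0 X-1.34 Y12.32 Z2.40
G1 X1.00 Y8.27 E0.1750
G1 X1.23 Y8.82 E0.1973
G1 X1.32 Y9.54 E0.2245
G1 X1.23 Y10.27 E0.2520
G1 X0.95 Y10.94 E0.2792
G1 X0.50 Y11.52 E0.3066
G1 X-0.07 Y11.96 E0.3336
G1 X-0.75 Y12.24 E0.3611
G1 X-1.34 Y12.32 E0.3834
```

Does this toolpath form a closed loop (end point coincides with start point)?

yes

Start point (G0): (-1.34, 12.32). End point (last G1): the path returns to the start — closed.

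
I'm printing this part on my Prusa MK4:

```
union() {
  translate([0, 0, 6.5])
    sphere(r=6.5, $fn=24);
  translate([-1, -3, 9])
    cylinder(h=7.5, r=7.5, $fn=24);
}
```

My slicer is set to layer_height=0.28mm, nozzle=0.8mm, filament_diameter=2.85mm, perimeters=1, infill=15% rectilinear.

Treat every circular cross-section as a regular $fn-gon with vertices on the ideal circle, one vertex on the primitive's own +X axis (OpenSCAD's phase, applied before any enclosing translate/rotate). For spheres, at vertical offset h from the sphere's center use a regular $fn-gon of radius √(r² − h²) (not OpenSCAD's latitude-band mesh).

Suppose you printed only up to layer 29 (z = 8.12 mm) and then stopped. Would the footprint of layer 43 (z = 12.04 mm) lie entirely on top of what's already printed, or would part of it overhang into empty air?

Compare the two slices. At z = 8.12: the r=6.5 sphere contributes a regular 24-gon of circumradius √(6.5²−1.62²) = 6.295 (area = (24/2)·6.295²·sin(360°/24) = 123.07 mm²); the cylinder at (-1, -3) is absent (z outside [9, 16.5]); Combining (union): only the r=6.5 sphere is present, so the union is just that shape — area = 123.07 mm². At z = 12.04: the sphere: section is a regular 24-gon, circumradius = √(r²−h²) = √(6.5²−5.54²) = 3.400 (area = (24/2)·3.400²·sin(360°/24) = 35.90 mm²); the r=7.5 cylinder at (-1, -3) gives a regular 24-gon of circumradius 7.5 (constant along its height) (area = (24/2)·7.500²·sin(360°/24) = 174.70 mm²); Merging all regions: the r=6.5 sphere lies entirely inside the r=7.5 cylinder at (-1, -3), so the union is just the r=7.5 cylinder at (-1, -3) — area = 174.70 mm². Checking containment: at z = 12.04 the cross-section extends beyond the z = 8.12 cross-section by about 72.04 mm².

part overhangs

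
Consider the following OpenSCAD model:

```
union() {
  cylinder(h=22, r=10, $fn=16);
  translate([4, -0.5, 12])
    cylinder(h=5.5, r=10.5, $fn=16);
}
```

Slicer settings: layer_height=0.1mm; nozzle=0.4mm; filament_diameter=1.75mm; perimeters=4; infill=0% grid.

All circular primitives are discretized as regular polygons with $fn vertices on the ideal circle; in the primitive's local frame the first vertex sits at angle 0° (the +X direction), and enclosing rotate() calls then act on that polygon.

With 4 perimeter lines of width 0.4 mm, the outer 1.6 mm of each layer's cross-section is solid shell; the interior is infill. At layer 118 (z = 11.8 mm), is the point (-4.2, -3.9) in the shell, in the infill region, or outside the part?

infill

At z = 11.8 mm: the r=10 cylinder contributes a regular 16-gon of circumradius 10; the cylinder at (4, -0.5) does not reach this height (z outside [12, 17.5]); Taking the union: only the r=10 cylinder is present, so the union is just that shape — 1 connected region. Overall, the cross-section is a single solid region. The nearest boundary edge runs (-9.24, -3.83)→(-7.07, -7.07); distance from the point to it = 4.15 mm. The point is inside the cross-section and 4.15 mm from the nearest boundary — more than the 1.6 mm shell width (4 × 0.4), so it's in the infill interior.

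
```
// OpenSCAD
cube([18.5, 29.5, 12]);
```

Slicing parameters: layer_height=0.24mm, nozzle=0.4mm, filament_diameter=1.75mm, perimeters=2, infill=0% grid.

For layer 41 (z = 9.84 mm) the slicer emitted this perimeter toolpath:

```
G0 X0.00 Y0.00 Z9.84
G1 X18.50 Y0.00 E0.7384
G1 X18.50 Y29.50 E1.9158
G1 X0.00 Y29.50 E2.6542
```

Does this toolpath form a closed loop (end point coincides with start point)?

Start point (G0): (0.00, 0.00). End point (last G1): the path does not return to the start — open.

no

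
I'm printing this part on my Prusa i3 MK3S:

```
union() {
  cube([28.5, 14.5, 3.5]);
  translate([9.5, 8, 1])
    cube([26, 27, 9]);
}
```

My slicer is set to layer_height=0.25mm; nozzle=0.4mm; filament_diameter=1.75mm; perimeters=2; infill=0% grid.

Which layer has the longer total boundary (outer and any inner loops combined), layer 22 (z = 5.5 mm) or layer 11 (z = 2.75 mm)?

layer 11 (z = 2.75 mm)

Layer 22 (z = 5.5): the cube does not reach this height (z outside [0, 3.5]); the 26×27 cube at (9.5, 8) contributes its full rectangle (perimeter 106.00 mm); Taking the union: only the 26×27 cube at (9.5, 8) is present, so the union is just that shape — boundary = 106.00 mm. So its perimeter = 106.00 mm. Layer 11 (z = 2.75): the 28.5×14.5 cube contributes its full rectangle (perimeter 86.00 mm); the 26×27 cube at (9.5, 8) contributes its full rectangle (perimeter 106.00 mm); Combining (union): the regions partially overlap (shared area 123.50 mm²), so the edge portions inside another operand are dropped and the merged outline is re-measured after clipping — boundary = 141.00 mm. So its perimeter = 141.00 mm. Layer 11 is larger (141.00 vs 106.00 mm).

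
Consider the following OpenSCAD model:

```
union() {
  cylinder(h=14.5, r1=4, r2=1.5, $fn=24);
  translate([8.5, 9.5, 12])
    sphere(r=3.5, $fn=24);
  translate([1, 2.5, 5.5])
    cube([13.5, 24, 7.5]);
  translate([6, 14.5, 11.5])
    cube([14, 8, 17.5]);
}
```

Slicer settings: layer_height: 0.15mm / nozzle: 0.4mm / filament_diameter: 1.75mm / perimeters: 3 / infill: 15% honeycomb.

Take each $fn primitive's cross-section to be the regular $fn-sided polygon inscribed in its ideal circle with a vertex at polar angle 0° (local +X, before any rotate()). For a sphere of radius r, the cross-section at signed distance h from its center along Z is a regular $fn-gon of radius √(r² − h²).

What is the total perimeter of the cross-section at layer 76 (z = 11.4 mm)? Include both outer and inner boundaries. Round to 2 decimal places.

At z = 11.4 mm: the cone contributes a regular 24-gon of circumradius 2.034 (interpolated between r1=4 and r2=1.5 at t=0.786) (perimeter = 2·24·2.034·sin(180°/24) = 12.75 mm); the r=3.5 sphere at (8.5, 9.5) slices to a regular 24-gon of circumradius 3.448 (√(r²−h²) with h=0.6 from center) (perimeter = 2·24·3.448·sin(180°/24) = 21.60 mm); the cube at (1, 2.5) is present — its section is the full 13.5×24 rectangle (perimeter 75.00 mm); the cube at (6, 14.5) does not reach this height (z outside [11.5, 29]); Merging all regions: the regions partially overlap (shared area 36.93 mm²), so the edge portions inside another operand are dropped and the merged outline is re-measured after clipping — boundary = 87.75 mm. Overall, the cross-section has 2 separate islands. Total boundary length (outer) = 87.75 mm.

87.75 mm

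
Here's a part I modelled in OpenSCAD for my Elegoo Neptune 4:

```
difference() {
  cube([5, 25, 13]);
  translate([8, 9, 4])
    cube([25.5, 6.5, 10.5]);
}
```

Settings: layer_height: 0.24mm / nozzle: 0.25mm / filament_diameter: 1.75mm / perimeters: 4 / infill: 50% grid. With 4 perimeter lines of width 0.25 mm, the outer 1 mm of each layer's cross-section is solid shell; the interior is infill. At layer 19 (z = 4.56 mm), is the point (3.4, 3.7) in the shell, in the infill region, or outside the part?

infill

At z = 4.56 mm: the cube is present — its section is the full 5×25 rectangle; the cube at (8, 9) (footprint 25.5×6.5) is included at this height; Taking the first minus the rest: starting from the 5×25 cube, the 25.5×6.5 cube at (8, 9) misses the remaining region (no effect) — 1 connected region. Overall, the cross-section is a single solid region. The nearest boundary edge runs (5.00, 25.00)→(5.00, 0.00); distance from the point to it = 1.60 mm. The point is inside the cross-section and 1.60 mm from the nearest boundary — more than the 1 mm shell width (4 × 0.25), so it's in the infill interior.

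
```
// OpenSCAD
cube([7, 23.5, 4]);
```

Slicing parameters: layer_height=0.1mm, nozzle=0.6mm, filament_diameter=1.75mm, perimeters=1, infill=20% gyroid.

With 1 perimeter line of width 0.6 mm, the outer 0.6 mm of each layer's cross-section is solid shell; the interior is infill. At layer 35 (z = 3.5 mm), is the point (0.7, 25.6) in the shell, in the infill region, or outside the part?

outside

At z = 3.5 mm: the cube (footprint 7×23.5) is included at this height. Overall, the cross-section is a single solid region. The nearest boundary edge runs (7.00, 23.50)→(0.00, 23.50); distance from the point to it = 2.10 mm. The point is not inside any of the regions above, so it lies outside the cross-section (2.10 mm from the nearest boundary).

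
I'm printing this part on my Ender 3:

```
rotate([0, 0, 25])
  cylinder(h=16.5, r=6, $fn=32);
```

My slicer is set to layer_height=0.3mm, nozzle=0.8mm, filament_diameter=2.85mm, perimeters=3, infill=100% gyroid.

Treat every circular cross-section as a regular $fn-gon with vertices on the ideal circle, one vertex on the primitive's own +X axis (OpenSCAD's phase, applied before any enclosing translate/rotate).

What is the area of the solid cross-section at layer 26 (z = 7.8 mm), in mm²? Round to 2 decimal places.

At z = 7.8 mm: the r=6 cylinder gives a regular 32-gon of circumradius 6 (constant along its height) (area = (32/2)·6.000²·sin(360°/32) = 112.37 mm²); (rotated 25° about Z; rotation is an isometry so areas/perimeters/island counts are preserved). Overall, the cross-section is a single solid region. Net area = 112.37 mm².

112.37 mm²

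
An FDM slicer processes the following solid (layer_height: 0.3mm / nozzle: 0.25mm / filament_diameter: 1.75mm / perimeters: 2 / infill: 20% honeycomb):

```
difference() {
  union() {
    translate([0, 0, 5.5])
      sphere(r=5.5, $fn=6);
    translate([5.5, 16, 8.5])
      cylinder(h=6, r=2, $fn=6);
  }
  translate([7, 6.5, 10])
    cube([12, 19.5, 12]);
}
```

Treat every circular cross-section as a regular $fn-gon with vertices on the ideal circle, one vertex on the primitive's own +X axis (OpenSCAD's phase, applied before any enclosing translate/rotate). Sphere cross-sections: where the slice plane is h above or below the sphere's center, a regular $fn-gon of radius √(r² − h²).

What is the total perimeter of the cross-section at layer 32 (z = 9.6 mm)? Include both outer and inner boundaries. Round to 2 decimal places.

34.00 mm

At z = 9.6 mm: the r=5.5 sphere slices to a regular 6-gon of circumradius 3.666 (√(r²−h²) with h=4.1 from center) (perimeter = 2·6·3.666·sin(180°/6) = 22.00 mm); the cylinder at (5.5, 16): section is a regular 6-gon, circumradius r=2 (perimeter = 2·6·2.000·sin(180°/6) = 12.00 mm); Merging all regions: the 2 present regions are separate (no shared area or edge), so areas and boundary lengths simply add and each stays a separate island — boundary = 34.00 mm; the cube at (7, 6.5) is not intersected at this z (z outside [10, 22]); After the difference (first − rest): none of the subtracted shapes is present at this height, so that combined region is unchanged — boundary = 34.00 mm. Overall, the cross-section has 2 separate islands. Total boundary length (outer) = 34.00 mm.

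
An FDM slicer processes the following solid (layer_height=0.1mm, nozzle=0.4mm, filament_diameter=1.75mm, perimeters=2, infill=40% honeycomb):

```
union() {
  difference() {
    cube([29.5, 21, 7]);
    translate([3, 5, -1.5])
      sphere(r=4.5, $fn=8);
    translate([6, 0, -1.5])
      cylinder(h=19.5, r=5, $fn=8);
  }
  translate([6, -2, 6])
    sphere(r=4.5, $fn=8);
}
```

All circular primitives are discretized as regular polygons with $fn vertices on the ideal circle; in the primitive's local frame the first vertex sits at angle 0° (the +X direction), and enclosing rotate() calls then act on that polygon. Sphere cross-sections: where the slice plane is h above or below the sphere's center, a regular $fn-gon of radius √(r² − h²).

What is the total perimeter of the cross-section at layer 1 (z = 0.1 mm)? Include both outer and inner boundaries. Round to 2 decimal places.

At z = 0.1 mm: the cube is present — its section is the full 29.5×21 rectangle (perimeter 101.00 mm); the sphere at (3, 5): section is a regular 8-gon, circumradius = √(r²−h²) = √(4.5²−1.6²) = 4.206 (perimeter = 2·8·4.206·sin(180°/8) = 25.75 mm); the r=5 cylinder at (6, 0) contributes a regular 8-gon of circumradius 5 (perimeter = 2·8·5.000·sin(180°/8) = 30.61 mm); Taking the first minus the rest: starting from the 29.5×21 cube, the r=4.5 sphere at (3, 5) partially overlaps it — only the 46.52 mm² overlap (of its 50.03 mm²) is removed, clipping the outline; the r=5 cylinder at (6, 0) partially overlaps it — only the 22.38 mm² overlap (of its 70.71 mm²) is removed, clipping the outline — boundary = 105.15 mm; the sphere at (6, -2) does not reach this height (|z−center|=5.900 > r=4.5); Merging all regions: only the result so far is present, so the union is just that shape — boundary = 105.15 mm. Overall, the cross-section has 2 separate islands. Total boundary length (outer) = 105.15 mm.

105.15 mm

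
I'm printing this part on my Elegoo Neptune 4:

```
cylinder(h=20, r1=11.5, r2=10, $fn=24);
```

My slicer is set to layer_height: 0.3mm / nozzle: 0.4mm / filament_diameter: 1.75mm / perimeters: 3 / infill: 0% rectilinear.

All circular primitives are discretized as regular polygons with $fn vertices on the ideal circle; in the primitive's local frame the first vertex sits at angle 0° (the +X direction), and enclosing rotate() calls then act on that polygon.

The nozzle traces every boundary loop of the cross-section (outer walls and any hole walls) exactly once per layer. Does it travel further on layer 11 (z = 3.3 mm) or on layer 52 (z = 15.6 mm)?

layer 11 (z = 3.3 mm)

Layer 11 (z = 3.3): the cone contributes a regular 24-gon of circumradius 11.252 (interpolated between r1=11.5 and r2=10 at t=0.165) (perimeter = 2·24·11.252·sin(180°/24) = 70.50 mm). So its perimeter = 70.50 mm. Layer 52 (z = 15.6): the cone: at t=0.780 of its height the radius interpolates to r₁+(r₂−r₁)t = 10.330, giving a regular 24-gon of that circumradius (perimeter = 2·24·10.330·sin(180°/24) = 64.72 mm). So its perimeter = 64.72 mm. Layer 11 is larger (70.50 vs 64.72 mm).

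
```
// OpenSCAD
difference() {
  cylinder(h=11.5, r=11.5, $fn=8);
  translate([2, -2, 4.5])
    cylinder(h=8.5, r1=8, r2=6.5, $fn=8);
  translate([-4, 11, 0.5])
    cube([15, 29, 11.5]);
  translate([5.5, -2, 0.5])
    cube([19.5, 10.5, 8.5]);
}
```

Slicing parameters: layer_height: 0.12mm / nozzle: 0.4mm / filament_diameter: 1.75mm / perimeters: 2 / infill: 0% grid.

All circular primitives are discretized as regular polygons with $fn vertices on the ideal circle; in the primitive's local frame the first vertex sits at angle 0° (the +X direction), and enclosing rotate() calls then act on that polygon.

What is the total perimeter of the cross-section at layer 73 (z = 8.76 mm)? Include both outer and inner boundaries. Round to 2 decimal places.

At z = 8.76 mm: the r=11.5 cylinder contributes a regular 8-gon of circumradius 11.5 (perimeter = 2·8·11.500·sin(180°/8) = 70.41 mm); the cone at (2, -2) contributes a regular 8-gon of circumradius 7.248 (interpolated between r1=8 and r2=6.5 at t=0.501) (perimeter = 2·8·7.248·sin(180°/8) = 44.38 mm); the cube at (-4, 11) is present — its section is the full 15×29 rectangle (perimeter 88.00 mm); the 19.5×10.5 cube at (5.5, -2) contributes its full rectangle (perimeter 60.00 mm); Taking the first minus the rest: starting from the r=11.5 cylinder, the cone at (2, -2) lies wholly inside it (removes its full 148.60 mm² and its 44.38 mm outline becomes a hole wall); the 15×29 cube at (-4, 11) partially overlaps it — only the 0.60 mm² overlap (of its 435.00 mm²) is removed, clipping the outline; the 19.5×10.5 cube at (5.5, -2) partially overlaps it — only the 32.76 mm² overlap (of its 204.75 mm²) is removed, clipping the outline — boundary = 103.23 mm. Overall, the cross-section is a single solid region. Total boundary length (outer) = 103.23 mm.

103.23 mm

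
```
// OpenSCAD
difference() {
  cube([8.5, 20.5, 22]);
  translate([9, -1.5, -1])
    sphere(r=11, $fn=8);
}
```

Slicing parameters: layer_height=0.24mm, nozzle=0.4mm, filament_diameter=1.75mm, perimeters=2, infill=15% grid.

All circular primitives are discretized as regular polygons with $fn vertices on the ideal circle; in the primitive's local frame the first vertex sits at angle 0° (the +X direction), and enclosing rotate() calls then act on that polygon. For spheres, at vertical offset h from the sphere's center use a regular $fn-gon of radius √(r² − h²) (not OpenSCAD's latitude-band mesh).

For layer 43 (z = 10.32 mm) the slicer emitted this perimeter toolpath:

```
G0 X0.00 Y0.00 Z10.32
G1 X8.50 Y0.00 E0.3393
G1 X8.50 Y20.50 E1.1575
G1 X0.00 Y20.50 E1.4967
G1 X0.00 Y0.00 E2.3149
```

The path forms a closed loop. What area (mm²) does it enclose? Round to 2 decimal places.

Apply the shoelace formula to the sequence of (X, Y) vertices; enclosed area = 174.25 mm².

174.25 mm²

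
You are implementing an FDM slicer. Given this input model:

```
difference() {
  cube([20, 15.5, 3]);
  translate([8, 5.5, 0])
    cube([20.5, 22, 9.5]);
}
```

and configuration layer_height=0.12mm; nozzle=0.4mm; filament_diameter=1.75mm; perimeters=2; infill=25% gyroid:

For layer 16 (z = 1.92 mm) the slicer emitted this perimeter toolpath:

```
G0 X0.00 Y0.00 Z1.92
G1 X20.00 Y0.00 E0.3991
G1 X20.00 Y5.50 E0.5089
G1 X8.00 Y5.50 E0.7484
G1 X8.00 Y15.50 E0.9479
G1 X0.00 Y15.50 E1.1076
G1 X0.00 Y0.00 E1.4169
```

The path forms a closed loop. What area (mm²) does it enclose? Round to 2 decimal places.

190.00 mm²

Apply the shoelace formula to the sequence of (X, Y) vertices; enclosed area = 190.00 mm².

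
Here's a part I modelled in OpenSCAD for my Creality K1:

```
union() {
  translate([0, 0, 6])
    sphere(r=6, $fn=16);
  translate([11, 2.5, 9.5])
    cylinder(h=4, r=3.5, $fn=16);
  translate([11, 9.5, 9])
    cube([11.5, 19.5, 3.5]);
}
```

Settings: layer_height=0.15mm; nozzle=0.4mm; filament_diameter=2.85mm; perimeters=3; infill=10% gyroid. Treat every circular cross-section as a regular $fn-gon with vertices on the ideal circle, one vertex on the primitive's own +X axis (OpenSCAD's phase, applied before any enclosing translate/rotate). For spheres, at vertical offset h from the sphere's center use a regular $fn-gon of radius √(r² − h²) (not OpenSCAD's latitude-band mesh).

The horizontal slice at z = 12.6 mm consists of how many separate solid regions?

At z = 12.6 mm: the sphere does not reach this height (|z−center|=6.600 > r=6); the cylinder at (11, 2.5): section is a regular 16-gon, circumradius r=3.5; the cube at (11, 9.5) is not intersected at this z (z outside [9, 12.5]); Merging all regions: only the r=3.5 cylinder at (11, 2.5) is present, so the union is just that shape — 1 connected region. The result has 1 disconnected region.

1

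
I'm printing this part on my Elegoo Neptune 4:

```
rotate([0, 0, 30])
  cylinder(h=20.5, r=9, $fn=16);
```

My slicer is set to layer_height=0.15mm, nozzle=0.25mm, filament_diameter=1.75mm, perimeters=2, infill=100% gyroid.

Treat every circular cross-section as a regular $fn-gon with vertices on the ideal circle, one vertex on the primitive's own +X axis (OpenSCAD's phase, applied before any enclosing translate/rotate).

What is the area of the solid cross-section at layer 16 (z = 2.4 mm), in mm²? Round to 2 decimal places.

At z = 2.4 mm: the r=9 cylinder gives a regular 16-gon of circumradius 9 (constant along its height) (area = (16/2)·9.000²·sin(360°/16) = 247.98 mm²); (whole slice rotated 30° about Z — lengths, areas and connectivity unchanged). Overall, the cross-section is a single solid region. Net area = 247.98 mm².

247.98 mm²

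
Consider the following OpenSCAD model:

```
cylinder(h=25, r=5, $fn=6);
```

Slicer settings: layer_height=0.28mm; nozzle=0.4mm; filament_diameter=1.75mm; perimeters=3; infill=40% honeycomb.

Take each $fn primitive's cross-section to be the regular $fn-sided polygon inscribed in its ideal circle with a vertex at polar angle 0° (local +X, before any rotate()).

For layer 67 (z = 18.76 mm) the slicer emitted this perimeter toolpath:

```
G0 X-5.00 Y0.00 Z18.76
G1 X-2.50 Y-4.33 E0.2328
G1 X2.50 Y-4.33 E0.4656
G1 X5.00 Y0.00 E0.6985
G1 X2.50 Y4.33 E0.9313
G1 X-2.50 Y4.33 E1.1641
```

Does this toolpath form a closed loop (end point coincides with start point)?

no

Start point (G0): (-5.00, 0.00). End point (last G1): the path does not return to the start — open.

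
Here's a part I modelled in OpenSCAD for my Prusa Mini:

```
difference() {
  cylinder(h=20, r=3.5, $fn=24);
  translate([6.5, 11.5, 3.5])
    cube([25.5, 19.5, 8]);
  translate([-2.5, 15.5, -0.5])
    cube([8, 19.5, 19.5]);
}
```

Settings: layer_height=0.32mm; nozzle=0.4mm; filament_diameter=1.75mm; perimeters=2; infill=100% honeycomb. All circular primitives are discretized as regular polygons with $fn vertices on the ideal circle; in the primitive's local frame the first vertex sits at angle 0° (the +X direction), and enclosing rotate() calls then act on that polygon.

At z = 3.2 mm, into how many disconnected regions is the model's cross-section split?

1

At z = 3.2 mm: the r=3.5 cylinder contributes a regular 24-gon of circumradius 3.5; the cube at (6.5, 11.5) does not reach this height (z outside [3.5, 11.5]); the cube at (-2.5, 15.5) (footprint 8×19.5) is included at this height; After the difference (first − rest): starting from the r=3.5 cylinder, the 8×19.5 cube at (-2.5, 15.5) misses the remaining region (no effect) — 1 connected region. The result has 1 disconnected region.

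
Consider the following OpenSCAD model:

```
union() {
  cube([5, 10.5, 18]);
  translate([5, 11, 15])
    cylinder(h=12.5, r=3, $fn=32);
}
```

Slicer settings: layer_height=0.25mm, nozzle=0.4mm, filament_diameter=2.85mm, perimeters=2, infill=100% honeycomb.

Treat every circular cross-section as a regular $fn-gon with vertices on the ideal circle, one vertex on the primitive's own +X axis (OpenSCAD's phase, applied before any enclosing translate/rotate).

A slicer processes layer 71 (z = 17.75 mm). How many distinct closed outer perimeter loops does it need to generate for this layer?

At z = 17.75 mm: the cube is present — its section is the full 5×10.5 rectangle; the r=3 cylinder at (5, 11) contributes a regular 32-gon of circumradius 3; Merging all regions: the regions partially overlap (shared area 5.54 mm²), so overlapping operands fuse into one piece — 1 connected region. The result has 1 disconnected region.

1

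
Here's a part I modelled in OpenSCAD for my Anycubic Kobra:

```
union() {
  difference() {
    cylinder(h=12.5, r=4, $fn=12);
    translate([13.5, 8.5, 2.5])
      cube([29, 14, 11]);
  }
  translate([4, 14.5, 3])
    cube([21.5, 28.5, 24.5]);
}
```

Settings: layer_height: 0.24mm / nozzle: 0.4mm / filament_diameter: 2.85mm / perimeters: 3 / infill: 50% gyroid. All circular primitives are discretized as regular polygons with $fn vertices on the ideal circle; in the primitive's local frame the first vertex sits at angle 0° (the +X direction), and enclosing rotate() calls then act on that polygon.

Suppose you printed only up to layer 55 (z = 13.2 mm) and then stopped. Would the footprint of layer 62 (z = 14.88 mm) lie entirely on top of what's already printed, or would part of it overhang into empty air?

entirely on top

Compare the two slices. At z = 13.2: the cylinder is absent (z outside [0, 12.5]); the cube at (13.5, 8.5) is present — its section is the full 29×14 rectangle (area 406.00 mm²); Subtracting the remaining from the first: the first operand is absent here, so nothing remains; the 21.5×28.5 cube at (4, 14.5) contributes its full rectangle (area 612.75 mm²); Combining (union): only the 21.5×28.5 cube at (4, 14.5) is present, so the union is just that shape — area = 612.75 mm². At z = 14.88: the cylinder is absent (z outside [0, 12.5]); the cube at (13.5, 8.5) is not intersected at this z (z outside [2.5, 13.5]); Taking the first minus the rest: the first operand is absent here, so nothing remains; the 21.5×28.5 cube at (4, 14.5) contributes its full rectangle (area 612.75 mm²); Combining (union): only the 21.5×28.5 cube at (4, 14.5) is present, so the union is just that shape — area = 612.75 mm². Checking containment: the cross-section at z = 14.88 is a subset of the cross-section at z = 13.2.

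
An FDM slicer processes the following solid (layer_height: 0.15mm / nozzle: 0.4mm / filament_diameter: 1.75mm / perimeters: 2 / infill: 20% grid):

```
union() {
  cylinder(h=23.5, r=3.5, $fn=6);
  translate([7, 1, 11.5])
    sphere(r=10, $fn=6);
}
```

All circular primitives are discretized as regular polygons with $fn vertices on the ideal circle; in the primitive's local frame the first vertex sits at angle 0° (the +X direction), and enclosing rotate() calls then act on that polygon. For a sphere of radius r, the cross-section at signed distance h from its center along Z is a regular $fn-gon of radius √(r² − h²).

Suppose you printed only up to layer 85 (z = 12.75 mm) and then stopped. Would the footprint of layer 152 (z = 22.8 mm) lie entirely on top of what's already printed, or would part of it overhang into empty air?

Compare the two slices. At z = 12.75: the r=3.5 cylinder contributes a regular 6-gon of circumradius 3.5 (area = (6/2)·3.500²·sin(360°/6) = 31.83 mm²); the r=10 sphere at (7, 1) slices to a regular 6-gon of circumradius 9.922 (√(r²−h²) with h=1.25 from center) (area = (6/2)·9.922²·sin(360°/6) = 255.75 mm²); Combining (union): the regions partially overlap — summed areas 287.57 mm² minus the doubly-counted overlap 27.74 mm² gives 259.83 mm² — area = 259.83 mm². At z = 22.8: the r=3.5 cylinder gives a regular 6-gon of circumradius 3.5 (constant along its height) (area = (6/2)·3.500²·sin(360°/6) = 31.83 mm²); the sphere at (7, 1) does not reach this height (|z−center|=11.300 > r=10); Merging all regions: only the r=3.5 cylinder is present, so the union is just that shape — area = 31.83 mm². Checking containment: the cross-section at z = 22.8 is a subset of the cross-section at z = 12.75.

entirely on top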